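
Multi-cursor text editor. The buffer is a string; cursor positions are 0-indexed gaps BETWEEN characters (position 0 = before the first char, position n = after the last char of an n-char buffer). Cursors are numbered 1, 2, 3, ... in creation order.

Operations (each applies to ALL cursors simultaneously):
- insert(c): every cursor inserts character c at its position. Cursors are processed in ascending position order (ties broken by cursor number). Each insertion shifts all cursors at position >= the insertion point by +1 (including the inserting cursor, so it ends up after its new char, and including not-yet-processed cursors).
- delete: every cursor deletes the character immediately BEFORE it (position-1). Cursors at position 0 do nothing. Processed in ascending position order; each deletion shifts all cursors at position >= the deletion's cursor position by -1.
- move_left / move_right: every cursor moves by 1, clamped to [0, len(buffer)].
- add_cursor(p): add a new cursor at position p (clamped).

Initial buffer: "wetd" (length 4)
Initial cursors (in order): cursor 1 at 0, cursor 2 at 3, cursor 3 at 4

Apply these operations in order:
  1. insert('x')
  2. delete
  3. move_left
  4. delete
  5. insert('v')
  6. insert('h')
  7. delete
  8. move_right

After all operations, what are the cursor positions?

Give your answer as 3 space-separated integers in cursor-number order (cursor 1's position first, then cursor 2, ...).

After op 1 (insert('x')): buffer="xwetxdx" (len 7), cursors c1@1 c2@5 c3@7, authorship 1...2.3
After op 2 (delete): buffer="wetd" (len 4), cursors c1@0 c2@3 c3@4, authorship ....
After op 3 (move_left): buffer="wetd" (len 4), cursors c1@0 c2@2 c3@3, authorship ....
After op 4 (delete): buffer="wd" (len 2), cursors c1@0 c2@1 c3@1, authorship ..
After op 5 (insert('v')): buffer="vwvvd" (len 5), cursors c1@1 c2@4 c3@4, authorship 1.23.
After op 6 (insert('h')): buffer="vhwvvhhd" (len 8), cursors c1@2 c2@7 c3@7, authorship 11.2323.
After op 7 (delete): buffer="vwvvd" (len 5), cursors c1@1 c2@4 c3@4, authorship 1.23.
After op 8 (move_right): buffer="vwvvd" (len 5), cursors c1@2 c2@5 c3@5, authorship 1.23.

Answer: 2 5 5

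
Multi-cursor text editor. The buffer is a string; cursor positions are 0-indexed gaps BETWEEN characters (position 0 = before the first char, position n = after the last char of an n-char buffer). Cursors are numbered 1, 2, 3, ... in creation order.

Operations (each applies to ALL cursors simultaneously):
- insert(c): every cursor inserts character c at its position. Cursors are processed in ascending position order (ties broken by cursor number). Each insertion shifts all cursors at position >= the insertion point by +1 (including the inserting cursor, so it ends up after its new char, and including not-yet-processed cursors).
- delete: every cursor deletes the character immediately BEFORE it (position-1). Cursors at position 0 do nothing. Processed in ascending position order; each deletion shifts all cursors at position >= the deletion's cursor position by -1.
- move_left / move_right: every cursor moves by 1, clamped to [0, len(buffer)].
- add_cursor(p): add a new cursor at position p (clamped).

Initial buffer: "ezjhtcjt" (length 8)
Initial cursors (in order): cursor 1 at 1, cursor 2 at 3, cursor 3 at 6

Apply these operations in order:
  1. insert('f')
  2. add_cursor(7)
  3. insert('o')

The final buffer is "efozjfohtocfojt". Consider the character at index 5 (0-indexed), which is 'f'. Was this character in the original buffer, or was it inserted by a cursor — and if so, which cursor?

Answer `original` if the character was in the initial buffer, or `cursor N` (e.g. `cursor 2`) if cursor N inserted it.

Answer: cursor 2

Derivation:
After op 1 (insert('f')): buffer="efzjfhtcfjt" (len 11), cursors c1@2 c2@5 c3@9, authorship .1..2...3..
After op 2 (add_cursor(7)): buffer="efzjfhtcfjt" (len 11), cursors c1@2 c2@5 c4@7 c3@9, authorship .1..2...3..
After op 3 (insert('o')): buffer="efozjfohtocfojt" (len 15), cursors c1@3 c2@7 c4@10 c3@13, authorship .11..22..4.33..
Authorship (.=original, N=cursor N): . 1 1 . . 2 2 . . 4 . 3 3 . .
Index 5: author = 2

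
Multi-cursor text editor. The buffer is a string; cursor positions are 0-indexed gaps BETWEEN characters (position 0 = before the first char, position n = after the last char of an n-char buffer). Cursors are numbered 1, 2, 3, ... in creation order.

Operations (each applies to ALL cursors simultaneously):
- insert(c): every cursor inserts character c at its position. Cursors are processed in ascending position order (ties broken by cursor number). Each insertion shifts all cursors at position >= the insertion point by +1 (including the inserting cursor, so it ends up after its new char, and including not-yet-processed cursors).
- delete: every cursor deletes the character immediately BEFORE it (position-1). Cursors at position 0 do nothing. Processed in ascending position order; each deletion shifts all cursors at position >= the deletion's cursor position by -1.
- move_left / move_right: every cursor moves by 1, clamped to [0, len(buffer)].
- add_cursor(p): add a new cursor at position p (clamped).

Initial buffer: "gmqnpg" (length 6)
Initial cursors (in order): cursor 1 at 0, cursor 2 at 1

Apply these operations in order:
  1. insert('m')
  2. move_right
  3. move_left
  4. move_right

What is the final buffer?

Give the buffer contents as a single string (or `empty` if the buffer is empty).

After op 1 (insert('m')): buffer="mgmmqnpg" (len 8), cursors c1@1 c2@3, authorship 1.2.....
After op 2 (move_right): buffer="mgmmqnpg" (len 8), cursors c1@2 c2@4, authorship 1.2.....
After op 3 (move_left): buffer="mgmmqnpg" (len 8), cursors c1@1 c2@3, authorship 1.2.....
After op 4 (move_right): buffer="mgmmqnpg" (len 8), cursors c1@2 c2@4, authorship 1.2.....

Answer: mgmmqnpg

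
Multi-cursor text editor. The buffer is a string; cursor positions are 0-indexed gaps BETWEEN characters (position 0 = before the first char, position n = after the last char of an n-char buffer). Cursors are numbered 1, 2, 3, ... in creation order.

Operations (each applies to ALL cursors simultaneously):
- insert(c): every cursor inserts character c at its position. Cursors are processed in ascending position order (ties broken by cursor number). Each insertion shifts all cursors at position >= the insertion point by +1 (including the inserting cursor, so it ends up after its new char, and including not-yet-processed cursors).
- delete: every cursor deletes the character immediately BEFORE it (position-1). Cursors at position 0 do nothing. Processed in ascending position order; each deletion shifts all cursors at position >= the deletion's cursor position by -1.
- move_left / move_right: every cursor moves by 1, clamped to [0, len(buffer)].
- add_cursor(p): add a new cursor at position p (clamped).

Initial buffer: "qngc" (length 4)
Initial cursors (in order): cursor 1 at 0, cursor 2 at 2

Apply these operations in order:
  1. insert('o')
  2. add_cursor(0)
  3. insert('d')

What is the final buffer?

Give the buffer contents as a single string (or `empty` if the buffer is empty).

Answer: dodqnodgc

Derivation:
After op 1 (insert('o')): buffer="oqnogc" (len 6), cursors c1@1 c2@4, authorship 1..2..
After op 2 (add_cursor(0)): buffer="oqnogc" (len 6), cursors c3@0 c1@1 c2@4, authorship 1..2..
After op 3 (insert('d')): buffer="dodqnodgc" (len 9), cursors c3@1 c1@3 c2@7, authorship 311..22..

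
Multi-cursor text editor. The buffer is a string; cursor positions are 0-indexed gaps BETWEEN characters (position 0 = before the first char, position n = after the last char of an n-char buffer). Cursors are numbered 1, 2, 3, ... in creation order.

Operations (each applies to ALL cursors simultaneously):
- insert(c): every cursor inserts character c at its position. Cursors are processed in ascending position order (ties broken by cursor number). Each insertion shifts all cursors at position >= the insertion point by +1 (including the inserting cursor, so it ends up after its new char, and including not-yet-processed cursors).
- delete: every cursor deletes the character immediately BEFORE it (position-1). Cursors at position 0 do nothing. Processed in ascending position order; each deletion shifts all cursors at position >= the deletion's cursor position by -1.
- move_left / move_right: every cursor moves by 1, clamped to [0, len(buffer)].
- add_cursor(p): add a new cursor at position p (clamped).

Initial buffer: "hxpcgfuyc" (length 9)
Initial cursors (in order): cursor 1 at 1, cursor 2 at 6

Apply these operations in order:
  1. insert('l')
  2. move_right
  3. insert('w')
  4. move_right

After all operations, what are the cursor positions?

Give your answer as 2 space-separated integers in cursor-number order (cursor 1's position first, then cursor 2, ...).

Answer: 5 12

Derivation:
After op 1 (insert('l')): buffer="hlxpcgfluyc" (len 11), cursors c1@2 c2@8, authorship .1.....2...
After op 2 (move_right): buffer="hlxpcgfluyc" (len 11), cursors c1@3 c2@9, authorship .1.....2...
After op 3 (insert('w')): buffer="hlxwpcgfluwyc" (len 13), cursors c1@4 c2@11, authorship .1.1....2.2..
After op 4 (move_right): buffer="hlxwpcgfluwyc" (len 13), cursors c1@5 c2@12, authorship .1.1....2.2..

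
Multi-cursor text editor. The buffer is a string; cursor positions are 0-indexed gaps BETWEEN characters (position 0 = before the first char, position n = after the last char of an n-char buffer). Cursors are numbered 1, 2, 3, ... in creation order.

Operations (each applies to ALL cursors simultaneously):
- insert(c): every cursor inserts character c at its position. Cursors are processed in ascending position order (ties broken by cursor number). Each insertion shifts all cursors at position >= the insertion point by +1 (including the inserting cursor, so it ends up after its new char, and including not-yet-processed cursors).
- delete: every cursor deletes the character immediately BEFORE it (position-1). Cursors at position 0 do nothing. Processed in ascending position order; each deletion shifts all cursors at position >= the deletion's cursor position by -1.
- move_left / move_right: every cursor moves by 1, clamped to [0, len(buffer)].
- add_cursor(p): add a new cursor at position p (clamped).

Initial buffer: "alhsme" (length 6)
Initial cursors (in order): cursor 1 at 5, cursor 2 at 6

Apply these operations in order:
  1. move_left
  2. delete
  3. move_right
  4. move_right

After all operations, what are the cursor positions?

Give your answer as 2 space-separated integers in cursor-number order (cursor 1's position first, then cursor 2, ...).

After op 1 (move_left): buffer="alhsme" (len 6), cursors c1@4 c2@5, authorship ......
After op 2 (delete): buffer="alhe" (len 4), cursors c1@3 c2@3, authorship ....
After op 3 (move_right): buffer="alhe" (len 4), cursors c1@4 c2@4, authorship ....
After op 4 (move_right): buffer="alhe" (len 4), cursors c1@4 c2@4, authorship ....

Answer: 4 4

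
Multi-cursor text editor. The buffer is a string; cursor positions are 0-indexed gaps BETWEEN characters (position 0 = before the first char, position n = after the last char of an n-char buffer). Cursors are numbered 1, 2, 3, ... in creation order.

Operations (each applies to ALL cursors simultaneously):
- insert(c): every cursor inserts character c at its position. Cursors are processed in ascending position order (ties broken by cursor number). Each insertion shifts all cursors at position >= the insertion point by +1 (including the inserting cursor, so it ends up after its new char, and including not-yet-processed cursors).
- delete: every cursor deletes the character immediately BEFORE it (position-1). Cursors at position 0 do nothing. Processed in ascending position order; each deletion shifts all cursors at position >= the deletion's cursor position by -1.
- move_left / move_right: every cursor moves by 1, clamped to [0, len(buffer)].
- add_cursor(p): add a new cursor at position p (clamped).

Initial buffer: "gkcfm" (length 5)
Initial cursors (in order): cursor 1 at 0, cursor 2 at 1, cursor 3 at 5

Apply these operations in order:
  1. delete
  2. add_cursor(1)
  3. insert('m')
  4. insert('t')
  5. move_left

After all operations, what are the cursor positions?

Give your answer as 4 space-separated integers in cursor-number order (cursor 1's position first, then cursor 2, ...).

After op 1 (delete): buffer="kcf" (len 3), cursors c1@0 c2@0 c3@3, authorship ...
After op 2 (add_cursor(1)): buffer="kcf" (len 3), cursors c1@0 c2@0 c4@1 c3@3, authorship ...
After op 3 (insert('m')): buffer="mmkmcfm" (len 7), cursors c1@2 c2@2 c4@4 c3@7, authorship 12.4..3
After op 4 (insert('t')): buffer="mmttkmtcfmt" (len 11), cursors c1@4 c2@4 c4@7 c3@11, authorship 1212.44..33
After op 5 (move_left): buffer="mmttkmtcfmt" (len 11), cursors c1@3 c2@3 c4@6 c3@10, authorship 1212.44..33

Answer: 3 3 10 6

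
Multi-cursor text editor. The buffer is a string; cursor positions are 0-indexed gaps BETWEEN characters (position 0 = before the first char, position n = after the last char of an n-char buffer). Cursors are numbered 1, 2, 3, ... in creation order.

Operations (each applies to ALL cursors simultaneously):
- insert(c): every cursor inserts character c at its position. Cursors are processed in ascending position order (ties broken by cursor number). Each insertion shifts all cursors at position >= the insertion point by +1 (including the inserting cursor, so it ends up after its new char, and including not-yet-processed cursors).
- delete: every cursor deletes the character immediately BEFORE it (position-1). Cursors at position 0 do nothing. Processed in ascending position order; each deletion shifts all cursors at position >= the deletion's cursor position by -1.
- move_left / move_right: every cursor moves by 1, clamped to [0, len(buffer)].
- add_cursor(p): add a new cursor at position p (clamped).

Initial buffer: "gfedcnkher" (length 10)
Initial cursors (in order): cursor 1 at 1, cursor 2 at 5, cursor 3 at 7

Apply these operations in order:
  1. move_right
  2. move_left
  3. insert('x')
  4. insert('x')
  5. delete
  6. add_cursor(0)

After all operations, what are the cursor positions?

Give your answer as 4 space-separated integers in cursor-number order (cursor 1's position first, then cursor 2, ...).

Answer: 2 7 10 0

Derivation:
After op 1 (move_right): buffer="gfedcnkher" (len 10), cursors c1@2 c2@6 c3@8, authorship ..........
After op 2 (move_left): buffer="gfedcnkher" (len 10), cursors c1@1 c2@5 c3@7, authorship ..........
After op 3 (insert('x')): buffer="gxfedcxnkxher" (len 13), cursors c1@2 c2@7 c3@10, authorship .1....2..3...
After op 4 (insert('x')): buffer="gxxfedcxxnkxxher" (len 16), cursors c1@3 c2@9 c3@13, authorship .11....22..33...
After op 5 (delete): buffer="gxfedcxnkxher" (len 13), cursors c1@2 c2@7 c3@10, authorship .1....2..3...
After op 6 (add_cursor(0)): buffer="gxfedcxnkxher" (len 13), cursors c4@0 c1@2 c2@7 c3@10, authorship .1....2..3...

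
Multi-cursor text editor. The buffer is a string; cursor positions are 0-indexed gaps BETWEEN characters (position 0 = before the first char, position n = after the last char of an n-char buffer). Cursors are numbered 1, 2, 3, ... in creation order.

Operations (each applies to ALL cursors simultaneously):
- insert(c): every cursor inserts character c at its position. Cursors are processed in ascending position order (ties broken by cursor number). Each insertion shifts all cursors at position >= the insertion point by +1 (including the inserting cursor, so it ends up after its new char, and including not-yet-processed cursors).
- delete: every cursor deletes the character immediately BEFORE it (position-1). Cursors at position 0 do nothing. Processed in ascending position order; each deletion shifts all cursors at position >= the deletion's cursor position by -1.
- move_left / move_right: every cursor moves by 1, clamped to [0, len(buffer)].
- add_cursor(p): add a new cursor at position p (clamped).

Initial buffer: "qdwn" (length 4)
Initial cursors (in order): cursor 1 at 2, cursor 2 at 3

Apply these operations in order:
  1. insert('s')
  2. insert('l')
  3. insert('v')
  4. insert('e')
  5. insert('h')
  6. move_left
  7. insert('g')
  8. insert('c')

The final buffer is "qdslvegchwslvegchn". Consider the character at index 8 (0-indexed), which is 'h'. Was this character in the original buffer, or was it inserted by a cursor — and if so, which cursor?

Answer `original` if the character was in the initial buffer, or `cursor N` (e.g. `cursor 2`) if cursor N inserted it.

After op 1 (insert('s')): buffer="qdswsn" (len 6), cursors c1@3 c2@5, authorship ..1.2.
After op 2 (insert('l')): buffer="qdslwsln" (len 8), cursors c1@4 c2@7, authorship ..11.22.
After op 3 (insert('v')): buffer="qdslvwslvn" (len 10), cursors c1@5 c2@9, authorship ..111.222.
After op 4 (insert('e')): buffer="qdslvewslven" (len 12), cursors c1@6 c2@11, authorship ..1111.2222.
After op 5 (insert('h')): buffer="qdslvehwslvehn" (len 14), cursors c1@7 c2@13, authorship ..11111.22222.
After op 6 (move_left): buffer="qdslvehwslvehn" (len 14), cursors c1@6 c2@12, authorship ..11111.22222.
After op 7 (insert('g')): buffer="qdslveghwslveghn" (len 16), cursors c1@7 c2@14, authorship ..111111.222222.
After op 8 (insert('c')): buffer="qdslvegchwslvegchn" (len 18), cursors c1@8 c2@16, authorship ..1111111.2222222.
Authorship (.=original, N=cursor N): . . 1 1 1 1 1 1 1 . 2 2 2 2 2 2 2 .
Index 8: author = 1

Answer: cursor 1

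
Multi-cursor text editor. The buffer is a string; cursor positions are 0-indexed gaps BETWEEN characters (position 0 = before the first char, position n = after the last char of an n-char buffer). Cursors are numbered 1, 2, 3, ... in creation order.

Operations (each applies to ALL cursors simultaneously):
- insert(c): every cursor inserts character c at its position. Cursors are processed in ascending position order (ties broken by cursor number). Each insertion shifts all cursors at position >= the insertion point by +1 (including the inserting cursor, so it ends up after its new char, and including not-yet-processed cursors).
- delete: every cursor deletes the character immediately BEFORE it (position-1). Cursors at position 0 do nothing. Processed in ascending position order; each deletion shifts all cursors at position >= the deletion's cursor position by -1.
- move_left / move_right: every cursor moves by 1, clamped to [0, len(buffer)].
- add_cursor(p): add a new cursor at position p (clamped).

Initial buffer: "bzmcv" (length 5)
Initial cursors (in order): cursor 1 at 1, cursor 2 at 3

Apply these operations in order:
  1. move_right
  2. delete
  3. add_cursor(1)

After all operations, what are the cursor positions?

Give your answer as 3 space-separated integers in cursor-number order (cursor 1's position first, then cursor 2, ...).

Answer: 1 2 1

Derivation:
After op 1 (move_right): buffer="bzmcv" (len 5), cursors c1@2 c2@4, authorship .....
After op 2 (delete): buffer="bmv" (len 3), cursors c1@1 c2@2, authorship ...
After op 3 (add_cursor(1)): buffer="bmv" (len 3), cursors c1@1 c3@1 c2@2, authorship ...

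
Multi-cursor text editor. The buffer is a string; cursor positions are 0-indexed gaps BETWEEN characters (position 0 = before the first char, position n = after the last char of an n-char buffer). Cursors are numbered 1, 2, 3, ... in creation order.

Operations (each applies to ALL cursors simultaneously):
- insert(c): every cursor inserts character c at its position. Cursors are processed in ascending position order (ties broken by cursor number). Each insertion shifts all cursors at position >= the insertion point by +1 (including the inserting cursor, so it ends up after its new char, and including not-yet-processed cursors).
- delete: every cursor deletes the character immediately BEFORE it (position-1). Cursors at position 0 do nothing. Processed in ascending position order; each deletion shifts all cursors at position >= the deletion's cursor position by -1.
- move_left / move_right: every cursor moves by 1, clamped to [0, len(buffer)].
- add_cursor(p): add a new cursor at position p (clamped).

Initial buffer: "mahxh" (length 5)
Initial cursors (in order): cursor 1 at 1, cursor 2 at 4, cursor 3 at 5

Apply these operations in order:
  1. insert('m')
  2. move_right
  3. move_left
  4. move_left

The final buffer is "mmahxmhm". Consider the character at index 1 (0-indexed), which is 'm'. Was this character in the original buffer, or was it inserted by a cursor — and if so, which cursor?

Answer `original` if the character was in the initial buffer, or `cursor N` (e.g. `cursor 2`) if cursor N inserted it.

After op 1 (insert('m')): buffer="mmahxmhm" (len 8), cursors c1@2 c2@6 c3@8, authorship .1...2.3
After op 2 (move_right): buffer="mmahxmhm" (len 8), cursors c1@3 c2@7 c3@8, authorship .1...2.3
After op 3 (move_left): buffer="mmahxmhm" (len 8), cursors c1@2 c2@6 c3@7, authorship .1...2.3
After op 4 (move_left): buffer="mmahxmhm" (len 8), cursors c1@1 c2@5 c3@6, authorship .1...2.3
Authorship (.=original, N=cursor N): . 1 . . . 2 . 3
Index 1: author = 1

Answer: cursor 1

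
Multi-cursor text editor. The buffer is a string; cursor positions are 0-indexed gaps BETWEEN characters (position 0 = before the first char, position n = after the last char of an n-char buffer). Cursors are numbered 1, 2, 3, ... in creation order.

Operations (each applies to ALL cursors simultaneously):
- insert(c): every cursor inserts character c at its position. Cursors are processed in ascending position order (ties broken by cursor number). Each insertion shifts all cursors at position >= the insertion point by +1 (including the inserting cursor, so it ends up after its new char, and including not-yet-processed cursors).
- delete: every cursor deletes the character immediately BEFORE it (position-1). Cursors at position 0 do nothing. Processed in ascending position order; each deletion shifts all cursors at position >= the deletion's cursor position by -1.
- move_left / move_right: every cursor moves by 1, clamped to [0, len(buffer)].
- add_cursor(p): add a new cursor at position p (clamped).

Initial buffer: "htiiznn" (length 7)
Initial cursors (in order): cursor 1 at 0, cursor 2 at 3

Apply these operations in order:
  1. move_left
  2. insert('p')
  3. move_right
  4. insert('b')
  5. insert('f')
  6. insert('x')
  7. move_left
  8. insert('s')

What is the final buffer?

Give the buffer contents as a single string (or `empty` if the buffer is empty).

Answer: phbfsxtpibfsxiznn

Derivation:
After op 1 (move_left): buffer="htiiznn" (len 7), cursors c1@0 c2@2, authorship .......
After op 2 (insert('p')): buffer="phtpiiznn" (len 9), cursors c1@1 c2@4, authorship 1..2.....
After op 3 (move_right): buffer="phtpiiznn" (len 9), cursors c1@2 c2@5, authorship 1..2.....
After op 4 (insert('b')): buffer="phbtpibiznn" (len 11), cursors c1@3 c2@7, authorship 1.1.2.2....
After op 5 (insert('f')): buffer="phbftpibfiznn" (len 13), cursors c1@4 c2@9, authorship 1.11.2.22....
After op 6 (insert('x')): buffer="phbfxtpibfxiznn" (len 15), cursors c1@5 c2@11, authorship 1.111.2.222....
After op 7 (move_left): buffer="phbfxtpibfxiznn" (len 15), cursors c1@4 c2@10, authorship 1.111.2.222....
After op 8 (insert('s')): buffer="phbfsxtpibfsxiznn" (len 17), cursors c1@5 c2@12, authorship 1.1111.2.2222....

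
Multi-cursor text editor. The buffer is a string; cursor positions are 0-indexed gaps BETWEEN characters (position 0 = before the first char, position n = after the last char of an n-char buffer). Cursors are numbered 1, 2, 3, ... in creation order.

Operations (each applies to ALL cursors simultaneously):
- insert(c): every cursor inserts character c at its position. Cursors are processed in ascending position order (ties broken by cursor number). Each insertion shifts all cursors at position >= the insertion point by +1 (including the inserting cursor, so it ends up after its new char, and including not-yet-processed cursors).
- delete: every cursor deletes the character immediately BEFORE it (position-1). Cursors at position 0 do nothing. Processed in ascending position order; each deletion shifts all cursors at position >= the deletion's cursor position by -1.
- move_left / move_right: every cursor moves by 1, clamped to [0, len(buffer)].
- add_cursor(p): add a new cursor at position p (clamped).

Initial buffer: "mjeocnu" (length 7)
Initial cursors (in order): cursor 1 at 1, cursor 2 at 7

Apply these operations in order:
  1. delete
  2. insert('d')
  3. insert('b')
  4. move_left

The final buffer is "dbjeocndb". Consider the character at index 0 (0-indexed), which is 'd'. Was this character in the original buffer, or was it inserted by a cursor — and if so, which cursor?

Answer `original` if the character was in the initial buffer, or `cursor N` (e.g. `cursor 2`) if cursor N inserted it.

Answer: cursor 1

Derivation:
After op 1 (delete): buffer="jeocn" (len 5), cursors c1@0 c2@5, authorship .....
After op 2 (insert('d')): buffer="djeocnd" (len 7), cursors c1@1 c2@7, authorship 1.....2
After op 3 (insert('b')): buffer="dbjeocndb" (len 9), cursors c1@2 c2@9, authorship 11.....22
After op 4 (move_left): buffer="dbjeocndb" (len 9), cursors c1@1 c2@8, authorship 11.....22
Authorship (.=original, N=cursor N): 1 1 . . . . . 2 2
Index 0: author = 1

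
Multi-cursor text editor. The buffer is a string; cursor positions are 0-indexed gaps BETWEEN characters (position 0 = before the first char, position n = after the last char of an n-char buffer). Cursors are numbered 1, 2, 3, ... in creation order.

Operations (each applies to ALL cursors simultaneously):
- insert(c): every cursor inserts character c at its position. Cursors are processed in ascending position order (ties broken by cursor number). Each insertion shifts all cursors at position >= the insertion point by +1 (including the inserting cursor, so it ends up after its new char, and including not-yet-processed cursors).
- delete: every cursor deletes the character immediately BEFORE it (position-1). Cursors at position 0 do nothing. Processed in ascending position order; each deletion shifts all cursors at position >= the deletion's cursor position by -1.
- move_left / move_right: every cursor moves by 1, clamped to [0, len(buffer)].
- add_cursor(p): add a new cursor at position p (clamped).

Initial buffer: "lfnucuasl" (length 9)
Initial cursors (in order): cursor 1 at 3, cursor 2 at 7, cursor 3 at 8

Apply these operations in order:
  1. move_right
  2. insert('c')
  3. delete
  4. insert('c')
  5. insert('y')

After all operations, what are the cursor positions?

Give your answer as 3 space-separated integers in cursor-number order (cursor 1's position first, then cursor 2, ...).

After op 1 (move_right): buffer="lfnucuasl" (len 9), cursors c1@4 c2@8 c3@9, authorship .........
After op 2 (insert('c')): buffer="lfnuccuasclc" (len 12), cursors c1@5 c2@10 c3@12, authorship ....1....2.3
After op 3 (delete): buffer="lfnucuasl" (len 9), cursors c1@4 c2@8 c3@9, authorship .........
After op 4 (insert('c')): buffer="lfnuccuasclc" (len 12), cursors c1@5 c2@10 c3@12, authorship ....1....2.3
After op 5 (insert('y')): buffer="lfnucycuascylcy" (len 15), cursors c1@6 c2@12 c3@15, authorship ....11....22.33

Answer: 6 12 15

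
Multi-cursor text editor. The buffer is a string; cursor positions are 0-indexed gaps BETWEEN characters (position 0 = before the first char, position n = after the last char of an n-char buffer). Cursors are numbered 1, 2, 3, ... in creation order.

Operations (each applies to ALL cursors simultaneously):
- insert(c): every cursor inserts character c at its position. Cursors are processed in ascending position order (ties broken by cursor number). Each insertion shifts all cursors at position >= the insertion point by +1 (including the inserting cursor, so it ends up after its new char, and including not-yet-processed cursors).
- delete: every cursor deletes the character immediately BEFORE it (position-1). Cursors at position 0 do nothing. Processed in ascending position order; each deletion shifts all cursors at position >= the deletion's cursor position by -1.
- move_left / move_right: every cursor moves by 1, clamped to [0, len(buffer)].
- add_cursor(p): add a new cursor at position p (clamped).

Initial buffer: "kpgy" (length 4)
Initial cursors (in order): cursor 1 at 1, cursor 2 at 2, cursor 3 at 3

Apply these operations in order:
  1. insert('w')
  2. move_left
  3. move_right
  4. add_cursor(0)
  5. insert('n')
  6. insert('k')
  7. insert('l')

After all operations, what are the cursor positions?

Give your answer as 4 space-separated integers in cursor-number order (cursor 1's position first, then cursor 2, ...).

Answer: 8 13 18 3

Derivation:
After op 1 (insert('w')): buffer="kwpwgwy" (len 7), cursors c1@2 c2@4 c3@6, authorship .1.2.3.
After op 2 (move_left): buffer="kwpwgwy" (len 7), cursors c1@1 c2@3 c3@5, authorship .1.2.3.
After op 3 (move_right): buffer="kwpwgwy" (len 7), cursors c1@2 c2@4 c3@6, authorship .1.2.3.
After op 4 (add_cursor(0)): buffer="kwpwgwy" (len 7), cursors c4@0 c1@2 c2@4 c3@6, authorship .1.2.3.
After op 5 (insert('n')): buffer="nkwnpwngwny" (len 11), cursors c4@1 c1@4 c2@7 c3@10, authorship 4.11.22.33.
After op 6 (insert('k')): buffer="nkkwnkpwnkgwnky" (len 15), cursors c4@2 c1@6 c2@10 c3@14, authorship 44.111.222.333.
After op 7 (insert('l')): buffer="nklkwnklpwnklgwnkly" (len 19), cursors c4@3 c1@8 c2@13 c3@18, authorship 444.1111.2222.3333.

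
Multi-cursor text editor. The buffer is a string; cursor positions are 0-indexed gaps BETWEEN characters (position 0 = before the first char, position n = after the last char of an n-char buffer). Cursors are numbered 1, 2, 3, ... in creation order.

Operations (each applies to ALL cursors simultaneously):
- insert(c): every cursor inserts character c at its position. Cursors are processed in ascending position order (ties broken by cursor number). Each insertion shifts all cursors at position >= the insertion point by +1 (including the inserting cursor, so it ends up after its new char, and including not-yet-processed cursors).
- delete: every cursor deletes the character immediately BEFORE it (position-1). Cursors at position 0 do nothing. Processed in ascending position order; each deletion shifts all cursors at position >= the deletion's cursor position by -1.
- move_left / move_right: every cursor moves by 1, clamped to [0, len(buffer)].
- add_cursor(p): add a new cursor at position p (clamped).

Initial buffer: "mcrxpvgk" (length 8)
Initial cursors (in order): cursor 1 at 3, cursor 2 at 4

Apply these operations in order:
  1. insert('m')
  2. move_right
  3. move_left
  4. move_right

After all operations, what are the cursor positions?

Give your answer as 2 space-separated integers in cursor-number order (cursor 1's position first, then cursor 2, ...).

After op 1 (insert('m')): buffer="mcrmxmpvgk" (len 10), cursors c1@4 c2@6, authorship ...1.2....
After op 2 (move_right): buffer="mcrmxmpvgk" (len 10), cursors c1@5 c2@7, authorship ...1.2....
After op 3 (move_left): buffer="mcrmxmpvgk" (len 10), cursors c1@4 c2@6, authorship ...1.2....
After op 4 (move_right): buffer="mcrmxmpvgk" (len 10), cursors c1@5 c2@7, authorship ...1.2....

Answer: 5 7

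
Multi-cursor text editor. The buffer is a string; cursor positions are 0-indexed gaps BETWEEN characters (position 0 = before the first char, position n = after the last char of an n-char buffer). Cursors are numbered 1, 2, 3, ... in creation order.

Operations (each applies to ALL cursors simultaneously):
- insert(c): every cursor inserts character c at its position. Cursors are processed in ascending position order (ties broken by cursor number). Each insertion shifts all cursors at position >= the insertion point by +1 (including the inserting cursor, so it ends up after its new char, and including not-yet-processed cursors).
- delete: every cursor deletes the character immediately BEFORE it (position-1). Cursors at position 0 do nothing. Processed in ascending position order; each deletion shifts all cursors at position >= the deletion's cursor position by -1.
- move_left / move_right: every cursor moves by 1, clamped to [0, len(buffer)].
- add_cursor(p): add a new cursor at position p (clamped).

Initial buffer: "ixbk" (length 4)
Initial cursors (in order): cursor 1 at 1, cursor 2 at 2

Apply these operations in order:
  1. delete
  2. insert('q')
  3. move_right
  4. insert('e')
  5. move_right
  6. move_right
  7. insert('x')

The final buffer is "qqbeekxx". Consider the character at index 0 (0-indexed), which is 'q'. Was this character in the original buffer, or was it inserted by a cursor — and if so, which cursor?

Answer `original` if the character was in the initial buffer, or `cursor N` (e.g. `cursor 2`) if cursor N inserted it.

Answer: cursor 1

Derivation:
After op 1 (delete): buffer="bk" (len 2), cursors c1@0 c2@0, authorship ..
After op 2 (insert('q')): buffer="qqbk" (len 4), cursors c1@2 c2@2, authorship 12..
After op 3 (move_right): buffer="qqbk" (len 4), cursors c1@3 c2@3, authorship 12..
After op 4 (insert('e')): buffer="qqbeek" (len 6), cursors c1@5 c2@5, authorship 12.12.
After op 5 (move_right): buffer="qqbeek" (len 6), cursors c1@6 c2@6, authorship 12.12.
After op 6 (move_right): buffer="qqbeek" (len 6), cursors c1@6 c2@6, authorship 12.12.
After op 7 (insert('x')): buffer="qqbeekxx" (len 8), cursors c1@8 c2@8, authorship 12.12.12
Authorship (.=original, N=cursor N): 1 2 . 1 2 . 1 2
Index 0: author = 1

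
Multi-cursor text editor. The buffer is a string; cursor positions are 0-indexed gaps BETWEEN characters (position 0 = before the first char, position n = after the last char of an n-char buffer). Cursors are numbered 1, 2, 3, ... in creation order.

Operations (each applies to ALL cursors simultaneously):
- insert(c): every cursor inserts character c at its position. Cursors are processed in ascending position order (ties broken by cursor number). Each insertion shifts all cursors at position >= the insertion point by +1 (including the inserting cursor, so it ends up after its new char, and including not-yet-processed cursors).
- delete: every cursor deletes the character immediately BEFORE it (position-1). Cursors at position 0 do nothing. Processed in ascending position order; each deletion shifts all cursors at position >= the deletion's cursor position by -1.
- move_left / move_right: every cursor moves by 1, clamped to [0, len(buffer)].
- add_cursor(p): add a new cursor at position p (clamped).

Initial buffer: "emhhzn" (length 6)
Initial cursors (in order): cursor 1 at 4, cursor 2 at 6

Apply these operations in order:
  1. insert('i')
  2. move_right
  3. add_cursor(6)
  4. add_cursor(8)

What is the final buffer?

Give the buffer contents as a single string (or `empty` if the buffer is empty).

After op 1 (insert('i')): buffer="emhhizni" (len 8), cursors c1@5 c2@8, authorship ....1..2
After op 2 (move_right): buffer="emhhizni" (len 8), cursors c1@6 c2@8, authorship ....1..2
After op 3 (add_cursor(6)): buffer="emhhizni" (len 8), cursors c1@6 c3@6 c2@8, authorship ....1..2
After op 4 (add_cursor(8)): buffer="emhhizni" (len 8), cursors c1@6 c3@6 c2@8 c4@8, authorship ....1..2

Answer: emhhizni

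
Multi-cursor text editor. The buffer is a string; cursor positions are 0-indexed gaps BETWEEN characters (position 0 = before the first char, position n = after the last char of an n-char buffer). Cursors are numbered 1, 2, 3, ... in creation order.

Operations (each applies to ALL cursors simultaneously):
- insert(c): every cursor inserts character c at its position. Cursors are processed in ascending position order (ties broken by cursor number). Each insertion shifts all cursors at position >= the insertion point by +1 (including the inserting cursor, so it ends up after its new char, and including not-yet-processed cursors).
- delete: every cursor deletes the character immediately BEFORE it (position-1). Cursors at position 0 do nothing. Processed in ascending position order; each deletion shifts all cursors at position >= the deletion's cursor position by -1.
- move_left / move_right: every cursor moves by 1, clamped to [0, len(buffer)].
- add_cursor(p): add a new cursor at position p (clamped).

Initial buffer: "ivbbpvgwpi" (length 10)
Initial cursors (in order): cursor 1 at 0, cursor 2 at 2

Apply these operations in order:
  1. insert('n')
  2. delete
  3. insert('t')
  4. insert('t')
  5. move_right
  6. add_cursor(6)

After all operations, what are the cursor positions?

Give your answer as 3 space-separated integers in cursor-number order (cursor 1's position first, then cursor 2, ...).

After op 1 (insert('n')): buffer="nivnbbpvgwpi" (len 12), cursors c1@1 c2@4, authorship 1..2........
After op 2 (delete): buffer="ivbbpvgwpi" (len 10), cursors c1@0 c2@2, authorship ..........
After op 3 (insert('t')): buffer="tivtbbpvgwpi" (len 12), cursors c1@1 c2@4, authorship 1..2........
After op 4 (insert('t')): buffer="ttivttbbpvgwpi" (len 14), cursors c1@2 c2@6, authorship 11..22........
After op 5 (move_right): buffer="ttivttbbpvgwpi" (len 14), cursors c1@3 c2@7, authorship 11..22........
After op 6 (add_cursor(6)): buffer="ttivttbbpvgwpi" (len 14), cursors c1@3 c3@6 c2@7, authorship 11..22........

Answer: 3 7 6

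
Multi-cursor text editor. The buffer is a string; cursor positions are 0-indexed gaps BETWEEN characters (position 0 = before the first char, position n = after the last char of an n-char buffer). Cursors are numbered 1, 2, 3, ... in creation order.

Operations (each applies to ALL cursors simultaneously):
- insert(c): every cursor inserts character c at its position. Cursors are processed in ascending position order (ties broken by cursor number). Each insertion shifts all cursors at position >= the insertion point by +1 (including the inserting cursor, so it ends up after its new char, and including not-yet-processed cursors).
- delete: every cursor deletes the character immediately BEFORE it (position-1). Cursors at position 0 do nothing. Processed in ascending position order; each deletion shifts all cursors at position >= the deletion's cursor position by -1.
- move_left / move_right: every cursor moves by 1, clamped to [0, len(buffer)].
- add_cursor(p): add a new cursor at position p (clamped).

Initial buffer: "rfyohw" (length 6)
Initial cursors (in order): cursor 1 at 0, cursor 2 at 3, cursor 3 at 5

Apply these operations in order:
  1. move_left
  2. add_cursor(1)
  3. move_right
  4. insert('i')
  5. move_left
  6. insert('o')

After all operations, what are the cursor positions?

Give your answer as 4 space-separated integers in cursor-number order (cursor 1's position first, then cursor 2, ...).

Answer: 2 8 12 5

Derivation:
After op 1 (move_left): buffer="rfyohw" (len 6), cursors c1@0 c2@2 c3@4, authorship ......
After op 2 (add_cursor(1)): buffer="rfyohw" (len 6), cursors c1@0 c4@1 c2@2 c3@4, authorship ......
After op 3 (move_right): buffer="rfyohw" (len 6), cursors c1@1 c4@2 c2@3 c3@5, authorship ......
After op 4 (insert('i')): buffer="rifiyiohiw" (len 10), cursors c1@2 c4@4 c2@6 c3@9, authorship .1.4.2..3.
After op 5 (move_left): buffer="rifiyiohiw" (len 10), cursors c1@1 c4@3 c2@5 c3@8, authorship .1.4.2..3.
After op 6 (insert('o')): buffer="roifoiyoiohoiw" (len 14), cursors c1@2 c4@5 c2@8 c3@12, authorship .11.44.22..33.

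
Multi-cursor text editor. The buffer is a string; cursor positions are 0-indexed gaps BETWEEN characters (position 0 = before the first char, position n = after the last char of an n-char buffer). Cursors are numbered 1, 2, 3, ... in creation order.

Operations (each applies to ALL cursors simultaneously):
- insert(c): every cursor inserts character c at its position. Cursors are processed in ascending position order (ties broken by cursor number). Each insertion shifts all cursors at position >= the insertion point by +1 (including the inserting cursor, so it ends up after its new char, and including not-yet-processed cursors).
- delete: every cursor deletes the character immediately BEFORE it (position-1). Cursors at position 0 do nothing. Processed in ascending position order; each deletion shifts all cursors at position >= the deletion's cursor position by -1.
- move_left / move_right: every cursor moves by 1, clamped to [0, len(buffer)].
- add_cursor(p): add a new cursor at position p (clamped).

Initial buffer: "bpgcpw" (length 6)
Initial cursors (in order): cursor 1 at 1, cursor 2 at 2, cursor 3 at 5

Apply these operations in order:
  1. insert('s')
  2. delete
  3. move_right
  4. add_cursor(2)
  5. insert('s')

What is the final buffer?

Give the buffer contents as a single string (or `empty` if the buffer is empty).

Answer: bpssgscpws

Derivation:
After op 1 (insert('s')): buffer="bspsgcpsw" (len 9), cursors c1@2 c2@4 c3@8, authorship .1.2...3.
After op 2 (delete): buffer="bpgcpw" (len 6), cursors c1@1 c2@2 c3@5, authorship ......
After op 3 (move_right): buffer="bpgcpw" (len 6), cursors c1@2 c2@3 c3@6, authorship ......
After op 4 (add_cursor(2)): buffer="bpgcpw" (len 6), cursors c1@2 c4@2 c2@3 c3@6, authorship ......
After op 5 (insert('s')): buffer="bpssgscpws" (len 10), cursors c1@4 c4@4 c2@6 c3@10, authorship ..14.2...3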